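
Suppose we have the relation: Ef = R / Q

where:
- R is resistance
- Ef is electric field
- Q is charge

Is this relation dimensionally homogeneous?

No

R (resistance) has dimensions [I^-2 L^2 M T^-3].
Ef (electric field) has dimensions [I^-1 L M T^-3].
Q (charge) has dimensions [I T].

Left side: [I^-1 L M T^-3]
Right side: [I^-3 L^2 M T^-4]

The two sides have different dimensions, so the equation is NOT dimensionally consistent.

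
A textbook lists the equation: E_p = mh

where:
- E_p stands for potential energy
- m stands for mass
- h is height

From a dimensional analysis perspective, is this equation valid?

No

E_p (potential energy) has dimensions [L^2 M T^-2].
m (mass) has dimensions [M].
h (height) has dimensions [L].

Left side: [L^2 M T^-2]
Right side: [L M]

The two sides have different dimensions, so the equation is NOT dimensionally consistent.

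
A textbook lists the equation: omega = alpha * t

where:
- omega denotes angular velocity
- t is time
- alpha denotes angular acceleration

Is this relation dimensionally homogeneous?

Yes

omega (angular velocity) has dimensions [T^-1].
t (time) has dimensions [T].
alpha (angular acceleration) has dimensions [T^-2].

Left side: [T^-1]
Right side: [T^-1]

Both sides have the same dimensions, so the equation is dimensionally consistent.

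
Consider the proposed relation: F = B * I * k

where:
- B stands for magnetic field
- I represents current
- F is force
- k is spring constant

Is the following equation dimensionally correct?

No

B (magnetic field) has dimensions [I^-1 M T^-2].
I (current) has dimensions [I].
F (force) has dimensions [L M T^-2].
k (spring constant) has dimensions [M T^-2].

Left side: [L M T^-2]
Right side: [M^2 T^-4]

The two sides have different dimensions, so the equation is NOT dimensionally consistent.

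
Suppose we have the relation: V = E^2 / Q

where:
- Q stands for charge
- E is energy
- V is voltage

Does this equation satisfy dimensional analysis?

No

Q (charge) has dimensions [I T].
E (energy) has dimensions [L^2 M T^-2].
V (voltage) has dimensions [I^-1 L^2 M T^-3].

Left side: [I^-1 L^2 M T^-3]
Right side: [I^-1 L^4 M^2 T^-5]

The two sides have different dimensions, so the equation is NOT dimensionally consistent.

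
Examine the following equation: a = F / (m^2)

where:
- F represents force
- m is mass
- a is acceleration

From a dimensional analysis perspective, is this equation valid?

No

F (force) has dimensions [L M T^-2].
m (mass) has dimensions [M].
a (acceleration) has dimensions [L T^-2].

Left side: [L T^-2]
Right side: [L M^-1 T^-2]

The two sides have different dimensions, so the equation is NOT dimensionally consistent.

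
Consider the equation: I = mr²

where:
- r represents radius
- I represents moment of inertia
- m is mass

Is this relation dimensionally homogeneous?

Yes

r (radius) has dimensions [L].
I (moment of inertia) has dimensions [L^2 M].
m (mass) has dimensions [M].

Left side: [L^2 M]
Right side: [L^2 M]

Both sides have the same dimensions, so the equation is dimensionally consistent.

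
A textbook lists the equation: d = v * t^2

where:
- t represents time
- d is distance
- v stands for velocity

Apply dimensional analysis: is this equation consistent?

No

t (time) has dimensions [T].
d (distance) has dimensions [L].
v (velocity) has dimensions [L T^-1].

Left side: [L]
Right side: [L T]

The two sides have different dimensions, so the equation is NOT dimensionally consistent.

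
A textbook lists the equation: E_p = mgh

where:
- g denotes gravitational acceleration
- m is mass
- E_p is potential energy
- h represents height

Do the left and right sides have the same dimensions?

Yes

g (gravitational acceleration) has dimensions [L T^-2].
m (mass) has dimensions [M].
E_p (potential energy) has dimensions [L^2 M T^-2].
h (height) has dimensions [L].

Left side: [L^2 M T^-2]
Right side: [L^2 M T^-2]

Both sides have the same dimensions, so the equation is dimensionally consistent.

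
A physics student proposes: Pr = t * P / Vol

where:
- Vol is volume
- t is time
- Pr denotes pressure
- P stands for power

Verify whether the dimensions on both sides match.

Yes

Vol (volume) has dimensions [L^3].
t (time) has dimensions [T].
Pr (pressure) has dimensions [L^-1 M T^-2].
P (power) has dimensions [L^2 M T^-3].

Left side: [L^-1 M T^-2]
Right side: [L^-1 M T^-2]

Both sides have the same dimensions, so the equation is dimensionally consistent.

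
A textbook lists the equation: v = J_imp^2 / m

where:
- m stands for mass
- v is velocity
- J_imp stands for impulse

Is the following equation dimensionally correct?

No

m (mass) has dimensions [M].
v (velocity) has dimensions [L T^-1].
J_imp (impulse) has dimensions [L M T^-1].

Left side: [L T^-1]
Right side: [L^2 M T^-2]

The two sides have different dimensions, so the equation is NOT dimensionally consistent.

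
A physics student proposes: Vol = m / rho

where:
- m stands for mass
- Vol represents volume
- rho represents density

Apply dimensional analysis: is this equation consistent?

Yes

m (mass) has dimensions [M].
Vol (volume) has dimensions [L^3].
rho (density) has dimensions [L^-3 M].

Left side: [L^3]
Right side: [L^3]

Both sides have the same dimensions, so the equation is dimensionally consistent.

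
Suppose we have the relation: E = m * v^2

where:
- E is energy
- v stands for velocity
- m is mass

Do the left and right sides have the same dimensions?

Yes

E (energy) has dimensions [L^2 M T^-2].
v (velocity) has dimensions [L T^-1].
m (mass) has dimensions [M].

Left side: [L^2 M T^-2]
Right side: [L^2 M T^-2]

Both sides have the same dimensions, so the equation is dimensionally consistent.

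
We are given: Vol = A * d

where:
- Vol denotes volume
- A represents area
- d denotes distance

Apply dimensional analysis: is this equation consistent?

Yes

Vol (volume) has dimensions [L^3].
A (area) has dimensions [L^2].
d (distance) has dimensions [L].

Left side: [L^3]
Right side: [L^3]

Both sides have the same dimensions, so the equation is dimensionally consistent.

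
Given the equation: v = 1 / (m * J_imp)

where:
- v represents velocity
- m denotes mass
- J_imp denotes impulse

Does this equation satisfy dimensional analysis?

No

v (velocity) has dimensions [L T^-1].
m (mass) has dimensions [M].
J_imp (impulse) has dimensions [L M T^-1].

Left side: [L T^-1]
Right side: [L^-1 M^-2 T]

The two sides have different dimensions, so the equation is NOT dimensionally consistent.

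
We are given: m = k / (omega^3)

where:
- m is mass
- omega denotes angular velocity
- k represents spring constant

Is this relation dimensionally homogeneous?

No

m (mass) has dimensions [M].
omega (angular velocity) has dimensions [T^-1].
k (spring constant) has dimensions [M T^-2].

Left side: [M]
Right side: [M T]

The two sides have different dimensions, so the equation is NOT dimensionally consistent.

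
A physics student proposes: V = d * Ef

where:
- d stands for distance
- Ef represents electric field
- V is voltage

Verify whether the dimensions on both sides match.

Yes

d (distance) has dimensions [L].
Ef (electric field) has dimensions [I^-1 L M T^-3].
V (voltage) has dimensions [I^-1 L^2 M T^-3].

Left side: [I^-1 L^2 M T^-3]
Right side: [I^-1 L^2 M T^-3]

Both sides have the same dimensions, so the equation is dimensionally consistent.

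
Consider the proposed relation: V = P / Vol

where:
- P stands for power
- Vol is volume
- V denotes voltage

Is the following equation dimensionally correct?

No

P (power) has dimensions [L^2 M T^-3].
Vol (volume) has dimensions [L^3].
V (voltage) has dimensions [I^-1 L^2 M T^-3].

Left side: [I^-1 L^2 M T^-3]
Right side: [L^-1 M T^-3]

The two sides have different dimensions, so the equation is NOT dimensionally consistent.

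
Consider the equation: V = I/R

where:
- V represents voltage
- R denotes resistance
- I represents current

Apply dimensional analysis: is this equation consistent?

No

V (voltage) has dimensions [I^-1 L^2 M T^-3].
R (resistance) has dimensions [I^-2 L^2 M T^-3].
I (current) has dimensions [I].

Left side: [I^-1 L^2 M T^-3]
Right side: [I^3 L^-2 M^-1 T^3]

The two sides have different dimensions, so the equation is NOT dimensionally consistent.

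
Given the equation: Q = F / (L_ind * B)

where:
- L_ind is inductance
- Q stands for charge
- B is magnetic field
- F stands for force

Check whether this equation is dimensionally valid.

No

L_ind (inductance) has dimensions [I^-2 L^2 M T^-2].
Q (charge) has dimensions [I T].
B (magnetic field) has dimensions [I^-1 M T^-2].
F (force) has dimensions [L M T^-2].

Left side: [I T]
Right side: [I^3 L^-1 M^-1 T^2]

The two sides have different dimensions, so the equation is NOT dimensionally consistent.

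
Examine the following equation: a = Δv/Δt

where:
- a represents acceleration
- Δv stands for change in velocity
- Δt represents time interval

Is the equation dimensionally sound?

Yes

a (acceleration) has dimensions [L T^-2].
Δv (change in velocity) has dimensions [L T^-1].
Δt (time interval) has dimensions [T].

Left side: [L T^-2]
Right side: [L T^-2]

Both sides have the same dimensions, so the equation is dimensionally consistent.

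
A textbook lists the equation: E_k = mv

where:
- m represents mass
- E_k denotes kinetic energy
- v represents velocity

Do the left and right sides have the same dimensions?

No

m (mass) has dimensions [M].
E_k (kinetic energy) has dimensions [L^2 M T^-2].
v (velocity) has dimensions [L T^-1].

Left side: [L^2 M T^-2]
Right side: [L M T^-1]

The two sides have different dimensions, so the equation is NOT dimensionally consistent.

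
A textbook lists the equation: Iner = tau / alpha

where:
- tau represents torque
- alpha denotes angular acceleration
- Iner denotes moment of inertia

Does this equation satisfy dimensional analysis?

Yes

tau (torque) has dimensions [L^2 M T^-2].
alpha (angular acceleration) has dimensions [T^-2].
Iner (moment of inertia) has dimensions [L^2 M].

Left side: [L^2 M]
Right side: [L^2 M]

Both sides have the same dimensions, so the equation is dimensionally consistent.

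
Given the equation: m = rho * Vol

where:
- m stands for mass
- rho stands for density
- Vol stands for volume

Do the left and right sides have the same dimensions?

Yes

m (mass) has dimensions [M].
rho (density) has dimensions [L^-3 M].
Vol (volume) has dimensions [L^3].

Left side: [M]
Right side: [M]

Both sides have the same dimensions, so the equation is dimensionally consistent.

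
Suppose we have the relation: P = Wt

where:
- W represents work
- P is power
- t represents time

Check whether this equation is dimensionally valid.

No

W (work) has dimensions [L^2 M T^-2].
P (power) has dimensions [L^2 M T^-3].
t (time) has dimensions [T].

Left side: [L^2 M T^-3]
Right side: [L^2 M T^-1]

The two sides have different dimensions, so the equation is NOT dimensionally consistent.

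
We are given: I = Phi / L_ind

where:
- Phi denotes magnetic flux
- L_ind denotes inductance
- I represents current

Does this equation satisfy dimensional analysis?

Yes

Phi (magnetic flux) has dimensions [I^-1 L^2 M T^-2].
L_ind (inductance) has dimensions [I^-2 L^2 M T^-2].
I (current) has dimensions [I].

Left side: [I]
Right side: [I]

Both sides have the same dimensions, so the equation is dimensionally consistent.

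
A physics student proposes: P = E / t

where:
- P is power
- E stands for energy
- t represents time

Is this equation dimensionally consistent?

Yes

P (power) has dimensions [L^2 M T^-3].
E (energy) has dimensions [L^2 M T^-2].
t (time) has dimensions [T].

Left side: [L^2 M T^-3]
Right side: [L^2 M T^-3]

Both sides have the same dimensions, so the equation is dimensionally consistent.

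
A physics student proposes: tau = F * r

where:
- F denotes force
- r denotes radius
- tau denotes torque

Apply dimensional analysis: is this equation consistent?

Yes

F (force) has dimensions [L M T^-2].
r (radius) has dimensions [L].
tau (torque) has dimensions [L^2 M T^-2].

Left side: [L^2 M T^-2]
Right side: [L^2 M T^-2]

Both sides have the same dimensions, so the equation is dimensionally consistent.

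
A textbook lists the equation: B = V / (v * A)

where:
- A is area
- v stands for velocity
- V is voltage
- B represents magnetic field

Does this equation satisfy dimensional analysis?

No

A (area) has dimensions [L^2].
v (velocity) has dimensions [L T^-1].
V (voltage) has dimensions [I^-1 L^2 M T^-3].
B (magnetic field) has dimensions [I^-1 M T^-2].

Left side: [I^-1 M T^-2]
Right side: [I^-1 L^-1 M T^-2]

The two sides have different dimensions, so the equation is NOT dimensionally consistent.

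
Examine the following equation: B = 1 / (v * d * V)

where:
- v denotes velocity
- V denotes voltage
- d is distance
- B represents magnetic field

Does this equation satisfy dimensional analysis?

No

v (velocity) has dimensions [L T^-1].
V (voltage) has dimensions [I^-1 L^2 M T^-3].
d (distance) has dimensions [L].
B (magnetic field) has dimensions [I^-1 M T^-2].

Left side: [I^-1 M T^-2]
Right side: [I L^-4 M^-1 T^4]

The two sides have different dimensions, so the equation is NOT dimensionally consistent.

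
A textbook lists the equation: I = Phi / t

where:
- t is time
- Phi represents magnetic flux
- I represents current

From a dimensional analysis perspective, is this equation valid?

No

t (time) has dimensions [T].
Phi (magnetic flux) has dimensions [I^-1 L^2 M T^-2].
I (current) has dimensions [I].

Left side: [I]
Right side: [I^-1 L^2 M T^-3]

The two sides have different dimensions, so the equation is NOT dimensionally consistent.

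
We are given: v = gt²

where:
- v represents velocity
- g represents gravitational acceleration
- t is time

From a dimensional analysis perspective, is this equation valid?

No

v (velocity) has dimensions [L T^-1].
g (gravitational acceleration) has dimensions [L T^-2].
t (time) has dimensions [T].

Left side: [L T^-1]
Right side: [L]

The two sides have different dimensions, so the equation is NOT dimensionally consistent.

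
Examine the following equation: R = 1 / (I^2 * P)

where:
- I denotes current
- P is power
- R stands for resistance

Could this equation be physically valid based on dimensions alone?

No

I (current) has dimensions [I].
P (power) has dimensions [L^2 M T^-3].
R (resistance) has dimensions [I^-2 L^2 M T^-3].

Left side: [I^-2 L^2 M T^-3]
Right side: [I^-2 L^-2 M^-1 T^3]

The two sides have different dimensions, so the equation is NOT dimensionally consistent.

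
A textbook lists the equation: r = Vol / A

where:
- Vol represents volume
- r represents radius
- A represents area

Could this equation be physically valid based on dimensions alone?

Yes

Vol (volume) has dimensions [L^3].
r (radius) has dimensions [L].
A (area) has dimensions [L^2].

Left side: [L]
Right side: [L]

Both sides have the same dimensions, so the equation is dimensionally consistent.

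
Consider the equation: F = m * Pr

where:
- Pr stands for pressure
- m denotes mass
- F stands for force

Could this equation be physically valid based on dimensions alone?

No

Pr (pressure) has dimensions [L^-1 M T^-2].
m (mass) has dimensions [M].
F (force) has dimensions [L M T^-2].

Left side: [L M T^-2]
Right side: [L^-1 M^2 T^-2]

The two sides have different dimensions, so the equation is NOT dimensionally consistent.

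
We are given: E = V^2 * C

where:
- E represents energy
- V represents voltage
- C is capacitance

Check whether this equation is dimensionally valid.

Yes

E (energy) has dimensions [L^2 M T^-2].
V (voltage) has dimensions [I^-1 L^2 M T^-3].
C (capacitance) has dimensions [I^2 L^-2 M^-1 T^4].

Left side: [L^2 M T^-2]
Right side: [L^2 M T^-2]

Both sides have the same dimensions, so the equation is dimensionally consistent.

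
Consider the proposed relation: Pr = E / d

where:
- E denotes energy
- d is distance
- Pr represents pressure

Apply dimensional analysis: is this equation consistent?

No

E (energy) has dimensions [L^2 M T^-2].
d (distance) has dimensions [L].
Pr (pressure) has dimensions [L^-1 M T^-2].

Left side: [L^-1 M T^-2]
Right side: [L M T^-2]

The two sides have different dimensions, so the equation is NOT dimensionally consistent.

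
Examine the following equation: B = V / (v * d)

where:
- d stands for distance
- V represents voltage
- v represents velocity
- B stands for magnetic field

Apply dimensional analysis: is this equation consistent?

Yes

d (distance) has dimensions [L].
V (voltage) has dimensions [I^-1 L^2 M T^-3].
v (velocity) has dimensions [L T^-1].
B (magnetic field) has dimensions [I^-1 M T^-2].

Left side: [I^-1 M T^-2]
Right side: [I^-1 M T^-2]

Both sides have the same dimensions, so the equation is dimensionally consistent.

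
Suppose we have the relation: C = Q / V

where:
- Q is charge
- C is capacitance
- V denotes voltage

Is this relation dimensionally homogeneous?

Yes

Q (charge) has dimensions [I T].
C (capacitance) has dimensions [I^2 L^-2 M^-1 T^4].
V (voltage) has dimensions [I^-1 L^2 M T^-3].

Left side: [I^2 L^-2 M^-1 T^4]
Right side: [I^2 L^-2 M^-1 T^4]

Both sides have the same dimensions, so the equation is dimensionally consistent.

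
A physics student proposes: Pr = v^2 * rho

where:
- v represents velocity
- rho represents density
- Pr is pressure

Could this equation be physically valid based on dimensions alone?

Yes

v (velocity) has dimensions [L T^-1].
rho (density) has dimensions [L^-3 M].
Pr (pressure) has dimensions [L^-1 M T^-2].

Left side: [L^-1 M T^-2]
Right side: [L^-1 M T^-2]

Both sides have the same dimensions, so the equation is dimensionally consistent.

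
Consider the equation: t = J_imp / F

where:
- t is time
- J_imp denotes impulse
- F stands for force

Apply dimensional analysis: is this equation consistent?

Yes

t (time) has dimensions [T].
J_imp (impulse) has dimensions [L M T^-1].
F (force) has dimensions [L M T^-2].

Left side: [T]
Right side: [T]

Both sides have the same dimensions, so the equation is dimensionally consistent.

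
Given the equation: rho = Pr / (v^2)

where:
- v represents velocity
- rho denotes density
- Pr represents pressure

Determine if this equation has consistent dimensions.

Yes

v (velocity) has dimensions [L T^-1].
rho (density) has dimensions [L^-3 M].
Pr (pressure) has dimensions [L^-1 M T^-2].

Left side: [L^-3 M]
Right side: [L^-3 M]

Both sides have the same dimensions, so the equation is dimensionally consistent.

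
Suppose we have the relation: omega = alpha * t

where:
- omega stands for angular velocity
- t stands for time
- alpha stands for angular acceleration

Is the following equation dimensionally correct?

Yes

omega (angular velocity) has dimensions [T^-1].
t (time) has dimensions [T].
alpha (angular acceleration) has dimensions [T^-2].

Left side: [T^-1]
Right side: [T^-1]

Both sides have the same dimensions, so the equation is dimensionally consistent.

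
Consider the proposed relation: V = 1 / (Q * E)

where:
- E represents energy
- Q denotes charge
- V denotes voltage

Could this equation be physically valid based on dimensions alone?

No

E (energy) has dimensions [L^2 M T^-2].
Q (charge) has dimensions [I T].
V (voltage) has dimensions [I^-1 L^2 M T^-3].

Left side: [I^-1 L^2 M T^-3]
Right side: [I^-1 L^-2 M^-1 T]

The two sides have different dimensions, so the equation is NOT dimensionally consistent.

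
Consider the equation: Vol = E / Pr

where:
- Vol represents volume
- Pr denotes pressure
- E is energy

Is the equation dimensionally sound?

Yes

Vol (volume) has dimensions [L^3].
Pr (pressure) has dimensions [L^-1 M T^-2].
E (energy) has dimensions [L^2 M T^-2].

Left side: [L^3]
Right side: [L^3]

Both sides have the same dimensions, so the equation is dimensionally consistent.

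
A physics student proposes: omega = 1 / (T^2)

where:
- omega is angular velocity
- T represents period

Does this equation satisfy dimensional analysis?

No

omega (angular velocity) has dimensions [T^-1].
T (period) has dimensions [T].

Left side: [T^-1]
Right side: [T^-2]

The two sides have different dimensions, so the equation is NOT dimensionally consistent.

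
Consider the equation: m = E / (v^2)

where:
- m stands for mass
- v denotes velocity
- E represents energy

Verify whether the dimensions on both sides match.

Yes

m (mass) has dimensions [M].
v (velocity) has dimensions [L T^-1].
E (energy) has dimensions [L^2 M T^-2].

Left side: [M]
Right side: [M]

Both sides have the same dimensions, so the equation is dimensionally consistent.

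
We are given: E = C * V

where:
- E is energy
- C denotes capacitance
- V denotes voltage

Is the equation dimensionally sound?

No

E (energy) has dimensions [L^2 M T^-2].
C (capacitance) has dimensions [I^2 L^-2 M^-1 T^4].
V (voltage) has dimensions [I^-1 L^2 M T^-3].

Left side: [L^2 M T^-2]
Right side: [I T]

The two sides have different dimensions, so the equation is NOT dimensionally consistent.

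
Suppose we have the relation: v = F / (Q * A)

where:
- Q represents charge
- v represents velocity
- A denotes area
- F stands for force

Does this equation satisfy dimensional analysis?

No

Q (charge) has dimensions [I T].
v (velocity) has dimensions [L T^-1].
A (area) has dimensions [L^2].
F (force) has dimensions [L M T^-2].

Left side: [L T^-1]
Right side: [I^-1 L^-1 M T^-3]

The two sides have different dimensions, so the equation is NOT dimensionally consistent.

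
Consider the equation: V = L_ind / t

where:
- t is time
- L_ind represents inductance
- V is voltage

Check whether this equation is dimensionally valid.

No

t (time) has dimensions [T].
L_ind (inductance) has dimensions [I^-2 L^2 M T^-2].
V (voltage) has dimensions [I^-1 L^2 M T^-3].

Left side: [I^-1 L^2 M T^-3]
Right side: [I^-2 L^2 M T^-3]

The two sides have different dimensions, so the equation is NOT dimensionally consistent.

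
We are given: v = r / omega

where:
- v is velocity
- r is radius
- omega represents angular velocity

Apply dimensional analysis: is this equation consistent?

No

v (velocity) has dimensions [L T^-1].
r (radius) has dimensions [L].
omega (angular velocity) has dimensions [T^-1].

Left side: [L T^-1]
Right side: [L T]

The two sides have different dimensions, so the equation is NOT dimensionally consistent.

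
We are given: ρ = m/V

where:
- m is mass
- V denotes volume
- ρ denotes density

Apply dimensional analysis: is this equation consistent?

Yes

m (mass) has dimensions [M].
V (volume) has dimensions [L^3].
ρ (density) has dimensions [L^-3 M].

Left side: [L^-3 M]
Right side: [L^-3 M]

Both sides have the same dimensions, so the equation is dimensionally consistent.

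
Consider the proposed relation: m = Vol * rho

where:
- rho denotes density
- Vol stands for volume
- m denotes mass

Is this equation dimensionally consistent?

Yes

rho (density) has dimensions [L^-3 M].
Vol (volume) has dimensions [L^3].
m (mass) has dimensions [M].

Left side: [M]
Right side: [M]

Both sides have the same dimensions, so the equation is dimensionally consistent.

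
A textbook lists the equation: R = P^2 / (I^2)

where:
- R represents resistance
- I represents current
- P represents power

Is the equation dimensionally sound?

No

R (resistance) has dimensions [I^-2 L^2 M T^-3].
I (current) has dimensions [I].
P (power) has dimensions [L^2 M T^-3].

Left side: [I^-2 L^2 M T^-3]
Right side: [I^-2 L^4 M^2 T^-6]

The two sides have different dimensions, so the equation is NOT dimensionally consistent.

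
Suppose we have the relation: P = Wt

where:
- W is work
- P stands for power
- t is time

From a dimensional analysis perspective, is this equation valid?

No

W (work) has dimensions [L^2 M T^-2].
P (power) has dimensions [L^2 M T^-3].
t (time) has dimensions [T].

Left side: [L^2 M T^-3]
Right side: [L^2 M T^-1]

The two sides have different dimensions, so the equation is NOT dimensionally consistent.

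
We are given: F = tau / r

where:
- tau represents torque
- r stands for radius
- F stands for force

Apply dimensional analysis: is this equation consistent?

Yes

tau (torque) has dimensions [L^2 M T^-2].
r (radius) has dimensions [L].
F (force) has dimensions [L M T^-2].

Left side: [L M T^-2]
Right side: [L M T^-2]

Both sides have the same dimensions, so the equation is dimensionally consistent.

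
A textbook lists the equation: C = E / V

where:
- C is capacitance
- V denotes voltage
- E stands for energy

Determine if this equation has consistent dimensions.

No

C (capacitance) has dimensions [I^2 L^-2 M^-1 T^4].
V (voltage) has dimensions [I^-1 L^2 M T^-3].
E (energy) has dimensions [L^2 M T^-2].

Left side: [I^2 L^-2 M^-1 T^4]
Right side: [I T]

The two sides have different dimensions, so the equation is NOT dimensionally consistent.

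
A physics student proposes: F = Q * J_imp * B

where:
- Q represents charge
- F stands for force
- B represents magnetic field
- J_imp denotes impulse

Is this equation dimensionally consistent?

No

Q (charge) has dimensions [I T].
F (force) has dimensions [L M T^-2].
B (magnetic field) has dimensions [I^-1 M T^-2].
J_imp (impulse) has dimensions [L M T^-1].

Left side: [L M T^-2]
Right side: [L M^2 T^-2]

The two sides have different dimensions, so the equation is NOT dimensionally consistent.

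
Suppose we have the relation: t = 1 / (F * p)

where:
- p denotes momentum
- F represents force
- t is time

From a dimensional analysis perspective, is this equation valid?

No

p (momentum) has dimensions [L M T^-1].
F (force) has dimensions [L M T^-2].
t (time) has dimensions [T].

Left side: [T]
Right side: [L^-2 M^-2 T^3]

The two sides have different dimensions, so the equation is NOT dimensionally consistent.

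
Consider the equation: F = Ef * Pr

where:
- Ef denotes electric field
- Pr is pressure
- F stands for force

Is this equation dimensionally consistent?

No

Ef (electric field) has dimensions [I^-1 L M T^-3].
Pr (pressure) has dimensions [L^-1 M T^-2].
F (force) has dimensions [L M T^-2].

Left side: [L M T^-2]
Right side: [I^-1 M^2 T^-5]

The two sides have different dimensions, so the equation is NOT dimensionally consistent.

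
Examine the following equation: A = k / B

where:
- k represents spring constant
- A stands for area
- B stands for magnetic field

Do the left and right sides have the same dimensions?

No

k (spring constant) has dimensions [M T^-2].
A (area) has dimensions [L^2].
B (magnetic field) has dimensions [I^-1 M T^-2].

Left side: [L^2]
Right side: [I]

The two sides have different dimensions, so the equation is NOT dimensionally consistent.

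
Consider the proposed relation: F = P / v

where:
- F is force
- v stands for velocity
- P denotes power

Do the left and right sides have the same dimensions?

Yes

F (force) has dimensions [L M T^-2].
v (velocity) has dimensions [L T^-1].
P (power) has dimensions [L^2 M T^-3].

Left side: [L M T^-2]
Right side: [L M T^-2]

Both sides have the same dimensions, so the equation is dimensionally consistent.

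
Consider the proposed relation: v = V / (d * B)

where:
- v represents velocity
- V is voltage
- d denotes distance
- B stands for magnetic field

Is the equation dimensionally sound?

Yes

v (velocity) has dimensions [L T^-1].
V (voltage) has dimensions [I^-1 L^2 M T^-3].
d (distance) has dimensions [L].
B (magnetic field) has dimensions [I^-1 M T^-2].

Left side: [L T^-1]
Right side: [L T^-1]

Both sides have the same dimensions, so the equation is dimensionally consistent.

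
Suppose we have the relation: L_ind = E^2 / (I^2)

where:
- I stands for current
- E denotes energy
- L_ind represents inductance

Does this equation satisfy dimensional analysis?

No

I (current) has dimensions [I].
E (energy) has dimensions [L^2 M T^-2].
L_ind (inductance) has dimensions [I^-2 L^2 M T^-2].

Left side: [I^-2 L^2 M T^-2]
Right side: [I^-2 L^4 M^2 T^-4]

The two sides have different dimensions, so the equation is NOT dimensionally consistent.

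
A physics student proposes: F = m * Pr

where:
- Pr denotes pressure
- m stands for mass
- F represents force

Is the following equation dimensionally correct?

No

Pr (pressure) has dimensions [L^-1 M T^-2].
m (mass) has dimensions [M].
F (force) has dimensions [L M T^-2].

Left side: [L M T^-2]
Right side: [L^-1 M^2 T^-2]

The two sides have different dimensions, so the equation is NOT dimensionally consistent.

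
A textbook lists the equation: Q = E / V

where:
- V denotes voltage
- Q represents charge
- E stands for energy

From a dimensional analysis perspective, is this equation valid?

Yes

V (voltage) has dimensions [I^-1 L^2 M T^-3].
Q (charge) has dimensions [I T].
E (energy) has dimensions [L^2 M T^-2].

Left side: [I T]
Right side: [I T]

Both sides have the same dimensions, so the equation is dimensionally consistent.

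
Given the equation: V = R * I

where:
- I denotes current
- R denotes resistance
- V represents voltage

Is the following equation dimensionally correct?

Yes

I (current) has dimensions [I].
R (resistance) has dimensions [I^-2 L^2 M T^-3].
V (voltage) has dimensions [I^-1 L^2 M T^-3].

Left side: [I^-1 L^2 M T^-3]
Right side: [I^-1 L^2 M T^-3]

Both sides have the same dimensions, so the equation is dimensionally consistent.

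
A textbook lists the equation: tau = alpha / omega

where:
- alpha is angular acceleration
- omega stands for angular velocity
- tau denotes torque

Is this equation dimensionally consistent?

No

alpha (angular acceleration) has dimensions [T^-2].
omega (angular velocity) has dimensions [T^-1].
tau (torque) has dimensions [L^2 M T^-2].

Left side: [L^2 M T^-2]
Right side: [T^-1]

The two sides have different dimensions, so the equation is NOT dimensionally consistent.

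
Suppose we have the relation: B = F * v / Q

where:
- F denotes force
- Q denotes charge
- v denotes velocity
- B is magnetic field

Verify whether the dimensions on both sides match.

No

F (force) has dimensions [L M T^-2].
Q (charge) has dimensions [I T].
v (velocity) has dimensions [L T^-1].
B (magnetic field) has dimensions [I^-1 M T^-2].

Left side: [I^-1 M T^-2]
Right side: [I^-1 L^2 M T^-4]

The two sides have different dimensions, so the equation is NOT dimensionally consistent.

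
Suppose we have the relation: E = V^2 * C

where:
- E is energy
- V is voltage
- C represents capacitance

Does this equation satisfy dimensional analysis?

Yes

E (energy) has dimensions [L^2 M T^-2].
V (voltage) has dimensions [I^-1 L^2 M T^-3].
C (capacitance) has dimensions [I^2 L^-2 M^-1 T^4].

Left side: [L^2 M T^-2]
Right side: [L^2 M T^-2]

Both sides have the same dimensions, so the equation is dimensionally consistent.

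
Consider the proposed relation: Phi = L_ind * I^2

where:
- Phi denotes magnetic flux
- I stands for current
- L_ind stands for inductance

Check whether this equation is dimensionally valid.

No

Phi (magnetic flux) has dimensions [I^-1 L^2 M T^-2].
I (current) has dimensions [I].
L_ind (inductance) has dimensions [I^-2 L^2 M T^-2].

Left side: [I^-1 L^2 M T^-2]
Right side: [L^2 M T^-2]

The two sides have different dimensions, so the equation is NOT dimensionally consistent.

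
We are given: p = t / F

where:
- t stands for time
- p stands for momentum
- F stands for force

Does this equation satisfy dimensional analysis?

No

t (time) has dimensions [T].
p (momentum) has dimensions [L M T^-1].
F (force) has dimensions [L M T^-2].

Left side: [L M T^-1]
Right side: [L^-1 M^-1 T^3]

The two sides have different dimensions, so the equation is NOT dimensionally consistent.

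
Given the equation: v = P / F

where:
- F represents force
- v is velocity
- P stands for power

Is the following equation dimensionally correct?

Yes

F (force) has dimensions [L M T^-2].
v (velocity) has dimensions [L T^-1].
P (power) has dimensions [L^2 M T^-3].

Left side: [L T^-1]
Right side: [L T^-1]

Both sides have the same dimensions, so the equation is dimensionally consistent.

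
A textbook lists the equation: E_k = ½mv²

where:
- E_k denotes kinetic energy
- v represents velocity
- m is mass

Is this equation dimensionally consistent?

Yes

E_k (kinetic energy) has dimensions [L^2 M T^-2].
v (velocity) has dimensions [L T^-1].
m (mass) has dimensions [M].

Left side: [L^2 M T^-2]
Right side: [L^2 M T^-2]

Both sides have the same dimensions, so the equation is dimensionally consistent.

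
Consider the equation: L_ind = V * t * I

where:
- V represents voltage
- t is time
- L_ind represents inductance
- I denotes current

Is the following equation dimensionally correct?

No

V (voltage) has dimensions [I^-1 L^2 M T^-3].
t (time) has dimensions [T].
L_ind (inductance) has dimensions [I^-2 L^2 M T^-2].
I (current) has dimensions [I].

Left side: [I^-2 L^2 M T^-2]
Right side: [L^2 M T^-2]

The two sides have different dimensions, so the equation is NOT dimensionally consistent.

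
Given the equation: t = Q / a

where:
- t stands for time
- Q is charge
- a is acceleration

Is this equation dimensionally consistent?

No

t (time) has dimensions [T].
Q (charge) has dimensions [I T].
a (acceleration) has dimensions [L T^-2].

Left side: [T]
Right side: [I L^-1 T^3]

The two sides have different dimensions, so the equation is NOT dimensionally consistent.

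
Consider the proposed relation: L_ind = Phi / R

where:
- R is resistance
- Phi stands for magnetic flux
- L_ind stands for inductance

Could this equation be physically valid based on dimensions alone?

No

R (resistance) has dimensions [I^-2 L^2 M T^-3].
Phi (magnetic flux) has dimensions [I^-1 L^2 M T^-2].
L_ind (inductance) has dimensions [I^-2 L^2 M T^-2].

Left side: [I^-2 L^2 M T^-2]
Right side: [I T]

The two sides have different dimensions, so the equation is NOT dimensionally consistent.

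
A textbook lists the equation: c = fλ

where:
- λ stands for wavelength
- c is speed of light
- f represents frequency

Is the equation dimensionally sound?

Yes

λ (wavelength) has dimensions [L].
c (speed of light) has dimensions [L T^-1].
f (frequency) has dimensions [T^-1].

Left side: [L T^-1]
Right side: [L T^-1]

Both sides have the same dimensions, so the equation is dimensionally consistent.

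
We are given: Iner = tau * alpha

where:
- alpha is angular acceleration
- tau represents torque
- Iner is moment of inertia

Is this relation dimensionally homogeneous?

No

alpha (angular acceleration) has dimensions [T^-2].
tau (torque) has dimensions [L^2 M T^-2].
Iner (moment of inertia) has dimensions [L^2 M].

Left side: [L^2 M]
Right side: [L^2 M T^-4]

The two sides have different dimensions, so the equation is NOT dimensionally consistent.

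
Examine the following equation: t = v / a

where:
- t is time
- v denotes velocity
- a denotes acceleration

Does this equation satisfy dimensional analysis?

Yes

t (time) has dimensions [T].
v (velocity) has dimensions [L T^-1].
a (acceleration) has dimensions [L T^-2].

Left side: [T]
Right side: [T]

Both sides have the same dimensions, so the equation is dimensionally consistent.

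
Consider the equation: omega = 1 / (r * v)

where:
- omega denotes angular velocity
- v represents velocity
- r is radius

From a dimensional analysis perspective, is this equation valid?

No

omega (angular velocity) has dimensions [T^-1].
v (velocity) has dimensions [L T^-1].
r (radius) has dimensions [L].

Left side: [T^-1]
Right side: [L^-2 T]

The two sides have different dimensions, so the equation is NOT dimensionally consistent.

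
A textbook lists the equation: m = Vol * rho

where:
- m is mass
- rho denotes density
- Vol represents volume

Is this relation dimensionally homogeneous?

Yes

m (mass) has dimensions [M].
rho (density) has dimensions [L^-3 M].
Vol (volume) has dimensions [L^3].

Left side: [M]
Right side: [M]

Both sides have the same dimensions, so the equation is dimensionally consistent.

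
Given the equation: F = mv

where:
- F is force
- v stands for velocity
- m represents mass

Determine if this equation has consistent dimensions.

No

F (force) has dimensions [L M T^-2].
v (velocity) has dimensions [L T^-1].
m (mass) has dimensions [M].

Left side: [L M T^-2]
Right side: [L M T^-1]

The two sides have different dimensions, so the equation is NOT dimensionally consistent.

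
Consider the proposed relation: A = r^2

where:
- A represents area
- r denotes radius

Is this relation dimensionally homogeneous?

Yes

A (area) has dimensions [L^2].
r (radius) has dimensions [L].

Left side: [L^2]
Right side: [L^2]

Both sides have the same dimensions, so the equation is dimensionally consistent.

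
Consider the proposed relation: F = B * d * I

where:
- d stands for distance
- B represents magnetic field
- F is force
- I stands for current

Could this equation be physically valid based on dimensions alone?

Yes

d (distance) has dimensions [L].
B (magnetic field) has dimensions [I^-1 M T^-2].
F (force) has dimensions [L M T^-2].
I (current) has dimensions [I].

Left side: [L M T^-2]
Right side: [L M T^-2]

Both sides have the same dimensions, so the equation is dimensionally consistent.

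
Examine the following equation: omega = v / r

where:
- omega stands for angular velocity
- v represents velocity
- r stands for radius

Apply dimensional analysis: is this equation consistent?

Yes

omega (angular velocity) has dimensions [T^-1].
v (velocity) has dimensions [L T^-1].
r (radius) has dimensions [L].

Left side: [T^-1]
Right side: [T^-1]

Both sides have the same dimensions, so the equation is dimensionally consistent.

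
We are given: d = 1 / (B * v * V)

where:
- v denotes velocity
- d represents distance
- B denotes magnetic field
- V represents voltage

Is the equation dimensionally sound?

No

v (velocity) has dimensions [L T^-1].
d (distance) has dimensions [L].
B (magnetic field) has dimensions [I^-1 M T^-2].
V (voltage) has dimensions [I^-1 L^2 M T^-3].

Left side: [L]
Right side: [I^2 L^-3 M^-2 T^6]

The two sides have different dimensions, so the equation is NOT dimensionally consistent.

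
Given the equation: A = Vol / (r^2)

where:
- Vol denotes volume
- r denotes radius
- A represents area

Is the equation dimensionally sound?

No

Vol (volume) has dimensions [L^3].
r (radius) has dimensions [L].
A (area) has dimensions [L^2].

Left side: [L^2]
Right side: [L]

The two sides have different dimensions, so the equation is NOT dimensionally consistent.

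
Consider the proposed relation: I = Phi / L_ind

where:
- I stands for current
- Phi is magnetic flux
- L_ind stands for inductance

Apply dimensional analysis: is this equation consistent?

Yes

I (current) has dimensions [I].
Phi (magnetic flux) has dimensions [I^-1 L^2 M T^-2].
L_ind (inductance) has dimensions [I^-2 L^2 M T^-2].

Left side: [I]
Right side: [I]

Both sides have the same dimensions, so the equation is dimensionally consistent.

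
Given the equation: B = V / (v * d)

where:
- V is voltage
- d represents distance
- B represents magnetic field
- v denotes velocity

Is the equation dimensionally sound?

Yes

V (voltage) has dimensions [I^-1 L^2 M T^-3].
d (distance) has dimensions [L].
B (magnetic field) has dimensions [I^-1 M T^-2].
v (velocity) has dimensions [L T^-1].

Left side: [I^-1 M T^-2]
Right side: [I^-1 M T^-2]

Both sides have the same dimensions, so the equation is dimensionally consistent.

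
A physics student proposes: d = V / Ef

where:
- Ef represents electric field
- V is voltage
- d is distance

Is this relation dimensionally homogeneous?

Yes

Ef (electric field) has dimensions [I^-1 L M T^-3].
V (voltage) has dimensions [I^-1 L^2 M T^-3].
d (distance) has dimensions [L].

Left side: [L]
Right side: [L]

Both sides have the same dimensions, so the equation is dimensionally consistent.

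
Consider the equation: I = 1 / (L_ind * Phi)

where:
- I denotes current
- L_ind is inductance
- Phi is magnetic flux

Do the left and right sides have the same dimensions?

No

I (current) has dimensions [I].
L_ind (inductance) has dimensions [I^-2 L^2 M T^-2].
Phi (magnetic flux) has dimensions [I^-1 L^2 M T^-2].

Left side: [I]
Right side: [I^3 L^-4 M^-2 T^4]

The two sides have different dimensions, so the equation is NOT dimensionally consistent.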